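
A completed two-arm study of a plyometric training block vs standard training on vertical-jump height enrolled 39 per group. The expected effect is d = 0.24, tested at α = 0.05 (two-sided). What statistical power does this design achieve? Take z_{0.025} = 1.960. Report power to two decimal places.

For two equal groups, power = Φ(d·√(n/2) − z_{α/2}).
d·√(n/2) = 0.24 × √(39/2) = 0.24 × 4.416 = 1.060.
z_β = 1.060 − 1.960 = -0.900.
Power = Φ(-0.900) = 0.184.

power ≈ 0.18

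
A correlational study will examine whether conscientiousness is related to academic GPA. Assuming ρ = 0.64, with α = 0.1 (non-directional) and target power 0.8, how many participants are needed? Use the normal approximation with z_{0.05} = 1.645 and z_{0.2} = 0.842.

Fisher's z: C = ½·ln((1+r)/(1−r)) = ½·ln(4.5556) = 0.7582.
n = ((z_{α/2} + z_β)/C)² + 3.
(1.645 + 0.842) / 0.7582 = 2.487 / 0.7582 = 3.280.
n = 3.280² + 3 = 10.76 + 3 = 13.8.
Round up.

n = 14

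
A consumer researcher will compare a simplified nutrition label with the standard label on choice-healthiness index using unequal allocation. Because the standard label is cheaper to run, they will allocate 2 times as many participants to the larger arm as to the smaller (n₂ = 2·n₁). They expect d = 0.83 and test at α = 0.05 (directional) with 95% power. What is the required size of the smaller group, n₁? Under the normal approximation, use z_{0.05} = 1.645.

n₁ = 24

With allocation ratio k = n₂/n₁ = 2, Var(x̄₁−x̄₂) = σ²(1/n₁ + 1/(k·n₁)) = σ²·(k+1)/(k·n₁).
So n₁ = (1 + 1/k)·((z_{α} + z_β)/d)² = 1.500 × (3.290/0.83)².
n₁ = 1.500 × 15.71 = 23.6.
Round up: n₁ = 24, giving n₂ = 2 × 24 = 48.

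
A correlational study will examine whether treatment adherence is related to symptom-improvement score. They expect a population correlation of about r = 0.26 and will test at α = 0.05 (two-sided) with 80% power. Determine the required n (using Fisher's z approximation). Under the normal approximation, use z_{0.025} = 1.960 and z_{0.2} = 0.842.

Fisher's z: C = ½·ln((1+r)/(1−r)) = ½·ln(1.7027) = 0.2661.
n = ((z_{α/2} + z_β)/C)² + 3.
(1.960 + 0.842) / 0.2661 = 2.802 / 0.2661 = 10.530.
n = 10.530² + 3 = 110.88 + 3 = 113.9.
Round up.

n = 114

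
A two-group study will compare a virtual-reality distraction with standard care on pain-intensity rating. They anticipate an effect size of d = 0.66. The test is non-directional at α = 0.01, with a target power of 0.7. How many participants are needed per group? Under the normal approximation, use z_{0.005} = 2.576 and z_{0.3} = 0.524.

For two independent groups with equal n: n = 2·((z_{α/2} + z_β) / d)².
z_{α/2} + z_β = 2.576 + 0.524 = 3.100.
n = 2 × (3.100 / 0.66)² = 2 × 4.697² = 2 × 22.06 = 44.1.
Round up to the next whole participant.

n = 45 per group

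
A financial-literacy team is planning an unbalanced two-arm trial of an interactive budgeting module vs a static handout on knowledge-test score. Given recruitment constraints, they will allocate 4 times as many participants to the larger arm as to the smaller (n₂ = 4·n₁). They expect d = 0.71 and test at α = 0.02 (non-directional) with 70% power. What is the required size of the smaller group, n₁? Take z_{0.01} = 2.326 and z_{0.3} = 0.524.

n₁ = 21

With allocation ratio k = n₂/n₁ = 4, Var(x̄₁−x̄₂) = σ²(1/n₁ + 1/(k·n₁)) = σ²·(k+1)/(k·n₁).
So n₁ = (1 + 1/k)·((z_{α/2} + z_β)/d)² = 1.250 × (2.850/0.71)².
n₁ = 1.250 × 16.11 = 20.1.
Round up: n₁ = 21, giving n₂ = 4 × 21 = 84.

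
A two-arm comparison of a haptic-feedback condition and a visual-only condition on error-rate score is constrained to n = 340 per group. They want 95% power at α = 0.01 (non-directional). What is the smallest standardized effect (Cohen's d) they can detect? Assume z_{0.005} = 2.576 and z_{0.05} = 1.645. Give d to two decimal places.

For two independent groups of n = 340 each: d_min = (z_{α/2} + z_β)·√(2/n).
z-sum = 2.576 + 1.645 = 4.221.
d_min = 4.221 × √(2/340) = 4.221 × 0.0767 = 0.324.

d_min ≈ 0.32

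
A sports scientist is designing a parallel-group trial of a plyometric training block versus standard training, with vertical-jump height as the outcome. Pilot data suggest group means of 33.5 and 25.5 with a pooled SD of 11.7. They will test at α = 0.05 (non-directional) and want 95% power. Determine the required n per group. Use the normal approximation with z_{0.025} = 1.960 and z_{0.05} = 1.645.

Cohen's d = |M₁ − M₂| / SD_pooled = |33.5 − 25.5| / 11.7 = 8.0 / 11.7 = 0.684.
For two independent groups with equal n: n = 2·((z_{α/2} + z_β) / d)².
z_{α/2} + z_β = 1.960 + 1.645 = 3.605.
n = 2 × (3.605 / 0.684)² = 2 × 5.270² = 2 × 27.78 = 55.6.
Round up to the next whole participant.

n = 56 per group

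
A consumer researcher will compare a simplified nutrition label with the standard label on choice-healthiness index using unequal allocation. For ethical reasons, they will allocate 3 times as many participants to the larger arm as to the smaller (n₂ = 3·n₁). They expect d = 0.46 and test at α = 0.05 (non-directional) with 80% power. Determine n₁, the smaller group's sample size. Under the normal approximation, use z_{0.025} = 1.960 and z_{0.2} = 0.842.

n₁ = 50

With allocation ratio k = n₂/n₁ = 3, Var(x̄₁−x̄₂) = σ²(1/n₁ + 1/(k·n₁)) = σ²·(k+1)/(k·n₁).
So n₁ = (1 + 1/k)·((z_{α/2} + z_β)/d)² = 1.333 × (2.802/0.46)².
n₁ = 1.333 × 37.10 = 49.5.
Round up: n₁ = 50, giving n₂ = 3 × 50 = 150.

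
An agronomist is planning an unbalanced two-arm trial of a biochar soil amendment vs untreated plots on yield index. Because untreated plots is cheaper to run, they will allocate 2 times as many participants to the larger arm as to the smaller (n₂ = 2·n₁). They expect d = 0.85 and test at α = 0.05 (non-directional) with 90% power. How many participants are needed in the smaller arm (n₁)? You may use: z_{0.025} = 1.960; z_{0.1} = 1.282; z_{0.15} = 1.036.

n₁ = 22

With allocation ratio k = n₂/n₁ = 2, Var(x̄₁−x̄₂) = σ²(1/n₁ + 1/(k·n₁)) = σ²·(k+1)/(k·n₁).
So n₁ = (1 + 1/k)·((z_{α/2} + z_β)/d)² = 1.500 × (3.242/0.85)².
n₁ = 1.500 × 14.55 = 21.8.
Round up: n₁ = 22, giving n₂ = 2 × 22 = 44.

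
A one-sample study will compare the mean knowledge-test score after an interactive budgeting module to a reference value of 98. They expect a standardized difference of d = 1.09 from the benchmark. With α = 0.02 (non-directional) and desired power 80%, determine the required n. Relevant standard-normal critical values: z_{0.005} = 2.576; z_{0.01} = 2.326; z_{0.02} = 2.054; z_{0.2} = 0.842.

For a one-sample test: n = ((z_{α/2} + z_β) / d)².
z_{α/2} + z_β = 2.326 + 0.842 = 3.168.
n = (3.168 / 1.09)² = 2.906² = 8.45.
Round up.

n = 9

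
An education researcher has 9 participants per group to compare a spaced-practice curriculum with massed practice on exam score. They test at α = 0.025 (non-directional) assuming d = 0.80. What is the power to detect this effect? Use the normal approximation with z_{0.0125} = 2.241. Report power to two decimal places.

For two equal groups, power = Φ(d·√(n/2) − z_{α/2}).
d·√(n/2) = 0.80 × √(9/2) = 0.80 × 2.121 = 1.697.
z_β = 1.697 − 2.241 = -0.544.
Power = Φ(-0.544) = 0.293.

power ≈ 0.29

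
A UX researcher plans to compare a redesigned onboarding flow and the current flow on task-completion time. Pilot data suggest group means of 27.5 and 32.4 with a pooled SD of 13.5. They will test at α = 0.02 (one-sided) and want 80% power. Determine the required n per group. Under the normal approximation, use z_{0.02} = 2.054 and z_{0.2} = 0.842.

n = 128 per group

Cohen's d = |M₁ − M₂| / SD_pooled = |27.5 − 32.4| / 13.5 = 4.9 / 13.5 = 0.363.
For two independent groups with equal n: n = 2·((z_{α} + z_β) / d)².
z_{α} + z_β = 2.054 + 0.842 = 2.896.
n = 2 × (2.896 / 0.363)² = 2 × 7.978² = 2 × 63.65 = 127.3.
Round up to the next whole participant.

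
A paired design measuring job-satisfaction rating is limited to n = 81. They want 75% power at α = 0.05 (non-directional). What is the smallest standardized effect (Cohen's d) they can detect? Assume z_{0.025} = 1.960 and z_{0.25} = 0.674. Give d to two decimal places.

d_min ≈ 0.29

For a single sample (or paired design) of n = 81: d_min = (z_{α/2} + z_β)/√n.
z-sum = 1.960 + 0.674 = 2.634.
d_min = 2.634 / √81 = 2.634 / 9.000 = 0.293.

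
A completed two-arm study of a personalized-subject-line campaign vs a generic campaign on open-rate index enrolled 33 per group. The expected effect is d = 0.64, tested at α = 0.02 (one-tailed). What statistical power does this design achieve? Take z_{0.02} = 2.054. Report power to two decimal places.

For two equal groups, power = Φ(d·√(n/2) − z_{α}).
d·√(n/2) = 0.64 × √(33/2) = 0.64 × 4.062 = 2.600.
z_β = 2.600 − 2.054 = 0.546.
Power = Φ(0.546) = 0.707.

power ≈ 0.71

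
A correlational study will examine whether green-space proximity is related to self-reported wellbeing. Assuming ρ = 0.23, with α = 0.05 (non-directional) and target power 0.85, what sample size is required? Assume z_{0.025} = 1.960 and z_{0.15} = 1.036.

n = 167

Fisher's z: C = ½·ln((1+r)/(1−r)) = ½·ln(1.5974) = 0.2342.
n = ((z_{α/2} + z_β)/C)² + 3.
(1.960 + 1.036) / 0.2342 = 2.996 / 0.2342 = 12.792.
n = 12.792² + 3 = 163.65 + 3 = 166.6.
Round up.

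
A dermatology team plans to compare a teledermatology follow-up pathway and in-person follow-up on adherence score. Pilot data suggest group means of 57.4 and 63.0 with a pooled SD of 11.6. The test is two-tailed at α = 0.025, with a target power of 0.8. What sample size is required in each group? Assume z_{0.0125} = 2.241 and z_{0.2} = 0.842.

n = 82 per group

Cohen's d = |M₁ − M₂| / SD_pooled = |57.4 − 63.0| / 11.6 = 5.6 / 11.6 = 0.483.
For two independent groups with equal n: n = 2·((z_{α/2} + z_β) / d)².
z_{α/2} + z_β = 2.241 + 0.842 = 3.083.
n = 2 × (3.083 / 0.483)² = 2 × 6.383² = 2 × 40.74 = 81.5.
Round up to the next whole participant.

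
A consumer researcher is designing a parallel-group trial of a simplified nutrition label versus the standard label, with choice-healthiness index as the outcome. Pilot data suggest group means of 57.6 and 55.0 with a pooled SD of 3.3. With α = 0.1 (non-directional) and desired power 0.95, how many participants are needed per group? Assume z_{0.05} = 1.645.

n = 35 per group

Cohen's d = |M₁ − M₂| / SD_pooled = |57.6 − 55.0| / 3.3 = 2.6 / 3.3 = 0.788.
For two independent groups with equal n: n = 2·((z_{α/2} + z_β) / d)².
z_{α/2} + z_β = 1.645 + 1.645 = 3.290.
n = 2 × (3.290 / 0.788)² = 2 × 4.175² = 2 × 17.43 = 34.9.
Round up to the next whole participant.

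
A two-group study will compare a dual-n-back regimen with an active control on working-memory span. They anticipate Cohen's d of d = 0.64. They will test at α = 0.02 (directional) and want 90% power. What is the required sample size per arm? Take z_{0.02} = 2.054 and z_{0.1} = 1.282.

n = 55 per group

For two independent groups with equal n: n = 2·((z_{α} + z_β) / d)².
z_{α} + z_β = 2.054 + 1.282 = 3.336.
n = 2 × (3.336 / 0.64)² = 2 × 5.212² = 2 × 27.17 = 54.3.
Round up to the next whole participant.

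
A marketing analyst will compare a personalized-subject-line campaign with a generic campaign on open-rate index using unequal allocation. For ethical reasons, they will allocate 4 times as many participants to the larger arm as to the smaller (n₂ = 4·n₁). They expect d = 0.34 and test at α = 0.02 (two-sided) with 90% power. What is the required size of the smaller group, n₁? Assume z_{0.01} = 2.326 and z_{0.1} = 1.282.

With allocation ratio k = n₂/n₁ = 4, Var(x̄₁−x̄₂) = σ²(1/n₁ + 1/(k·n₁)) = σ²·(k+1)/(k·n₁).
So n₁ = (1 + 1/k)·((z_{α/2} + z_β)/d)² = 1.250 × (3.608/0.34)².
n₁ = 1.250 × 112.61 = 140.8.
Round up: n₁ = 141, giving n₂ = 4 × 141 = 564.

n₁ = 141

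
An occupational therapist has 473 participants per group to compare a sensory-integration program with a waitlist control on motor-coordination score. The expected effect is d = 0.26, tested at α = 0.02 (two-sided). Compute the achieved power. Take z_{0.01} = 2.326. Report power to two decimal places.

power ≈ 0.95

For two equal groups, power = Φ(d·√(n/2) − z_{α/2}).
d·√(n/2) = 0.26 × √(473/2) = 0.26 × 15.379 = 3.998.
z_β = 3.998 − 2.326 = 1.672.
Power = Φ(1.672) = 0.953.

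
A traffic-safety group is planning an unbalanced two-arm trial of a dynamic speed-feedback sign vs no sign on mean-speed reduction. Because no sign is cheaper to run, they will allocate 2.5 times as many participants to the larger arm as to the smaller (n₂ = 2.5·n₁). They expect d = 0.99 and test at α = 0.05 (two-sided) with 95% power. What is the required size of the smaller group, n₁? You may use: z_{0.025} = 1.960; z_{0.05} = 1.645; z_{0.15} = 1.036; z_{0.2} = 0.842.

With allocation ratio k = n₂/n₁ = 2.5, Var(x̄₁−x̄₂) = σ²(1/n₁ + 1/(k·n₁)) = σ²·(k+1)/(k·n₁).
So n₁ = (1 + 1/k)·((z_{α/2} + z_β)/d)² = 1.400 × (3.605/0.99)².
n₁ = 1.400 × 13.26 = 18.6.
Round up: n₁ = 19, giving n₂ = ⌈2.5 × 19⌉ = ⌈47.5⌉ = 48.

n₁ = 19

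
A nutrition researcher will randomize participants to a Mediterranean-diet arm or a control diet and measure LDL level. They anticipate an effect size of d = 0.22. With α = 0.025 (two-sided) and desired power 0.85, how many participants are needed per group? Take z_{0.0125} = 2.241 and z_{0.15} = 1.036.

n = 444 per group

For two independent groups with equal n: n = 2·((z_{α/2} + z_β) / d)².
z_{α/2} + z_β = 2.241 + 1.036 = 3.277.
n = 2 × (3.277 / 0.22)² = 2 × 14.895² = 2 × 221.87 = 443.7.
Round up to the next whole participant.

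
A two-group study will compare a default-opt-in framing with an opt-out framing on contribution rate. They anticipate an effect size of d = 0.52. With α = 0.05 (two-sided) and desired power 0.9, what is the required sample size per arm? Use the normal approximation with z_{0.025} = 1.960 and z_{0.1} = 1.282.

For two independent groups with equal n: n = 2·((z_{α/2} + z_β) / d)².
z_{α/2} + z_β = 1.960 + 1.282 = 3.242.
n = 2 × (3.242 / 0.52)² = 2 × 6.235² = 2 × 38.87 = 77.7.
Round up to the next whole participant.

n = 78 per group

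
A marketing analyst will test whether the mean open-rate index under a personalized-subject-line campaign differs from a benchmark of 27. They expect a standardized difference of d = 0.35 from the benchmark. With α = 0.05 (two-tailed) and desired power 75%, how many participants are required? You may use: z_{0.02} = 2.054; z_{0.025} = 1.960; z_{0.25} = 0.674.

n = 57

For a one-sample test: n = ((z_{α/2} + z_β) / d)².
z_{α/2} + z_β = 1.960 + 0.674 = 2.634.
n = (2.634 / 0.35)² = 7.526² = 56.64.
Round up.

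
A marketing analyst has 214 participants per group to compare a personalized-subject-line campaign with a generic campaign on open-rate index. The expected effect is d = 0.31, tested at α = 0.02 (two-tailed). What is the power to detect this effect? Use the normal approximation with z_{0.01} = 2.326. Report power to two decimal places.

power ≈ 0.81

For two equal groups, power = Φ(d·√(n/2) − z_{α/2}).
d·√(n/2) = 0.31 × √(214/2) = 0.31 × 10.344 = 3.207.
z_β = 3.207 − 2.326 = 0.881.
Power = Φ(0.881) = 0.811.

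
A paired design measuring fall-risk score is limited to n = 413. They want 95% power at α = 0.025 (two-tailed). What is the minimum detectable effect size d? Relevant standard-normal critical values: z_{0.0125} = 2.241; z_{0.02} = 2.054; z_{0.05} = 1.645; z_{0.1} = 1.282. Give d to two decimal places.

d_min ≈ 0.19

For a single sample (or paired design) of n = 413: d_min = (z_{α/2} + z_β)/√n.
z-sum = 2.241 + 1.645 = 3.886.
d_min = 3.886 / √413 = 3.886 / 20.322 = 0.191.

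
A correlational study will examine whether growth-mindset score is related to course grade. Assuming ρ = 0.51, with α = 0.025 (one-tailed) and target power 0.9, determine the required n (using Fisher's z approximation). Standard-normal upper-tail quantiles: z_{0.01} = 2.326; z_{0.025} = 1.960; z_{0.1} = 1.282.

Fisher's z: C = ½·ln((1+r)/(1−r)) = ½·ln(3.0816) = 0.5627.
n = ((z_{α} + z_β)/C)² + 3.
(1.960 + 1.282) / 0.5627 = 3.242 / 0.5627 = 5.762.
n = 5.762² + 3 = 33.19 + 3 = 36.2.
Round up.

n = 37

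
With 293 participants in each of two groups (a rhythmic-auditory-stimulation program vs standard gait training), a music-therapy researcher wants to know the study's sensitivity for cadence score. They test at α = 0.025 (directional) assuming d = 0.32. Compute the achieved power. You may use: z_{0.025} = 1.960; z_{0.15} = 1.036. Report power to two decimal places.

power ≈ 0.97

For two equal groups, power = Φ(d·√(n/2) − z_{α}).
d·√(n/2) = 0.32 × √(293/2) = 0.32 × 12.104 = 3.873.
z_β = 3.873 − 1.960 = 1.913.
Power = Φ(1.913) = 0.972.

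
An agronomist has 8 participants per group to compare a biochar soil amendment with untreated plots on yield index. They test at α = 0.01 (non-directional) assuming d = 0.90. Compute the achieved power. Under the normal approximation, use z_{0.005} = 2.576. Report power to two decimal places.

For two equal groups, power = Φ(d·√(n/2) − z_{α/2}).
d·√(n/2) = 0.90 × √(8/2) = 0.90 × 2.000 = 1.800.
z_β = 1.800 − 2.576 = -0.776.
Power = Φ(-0.776) = 0.219.

power ≈ 0.22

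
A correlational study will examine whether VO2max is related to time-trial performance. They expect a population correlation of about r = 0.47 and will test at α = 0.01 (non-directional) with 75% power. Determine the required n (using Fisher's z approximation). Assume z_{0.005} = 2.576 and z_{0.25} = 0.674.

Fisher's z: C = ½·ln((1+r)/(1−r)) = ½·ln(2.7736) = 0.5101.
n = ((z_{α/2} + z_β)/C)² + 3.
(2.576 + 0.674) / 0.5101 = 3.250 / 0.5101 = 6.371.
n = 6.371² + 3 = 40.59 + 3 = 43.6.
Round up.

n = 44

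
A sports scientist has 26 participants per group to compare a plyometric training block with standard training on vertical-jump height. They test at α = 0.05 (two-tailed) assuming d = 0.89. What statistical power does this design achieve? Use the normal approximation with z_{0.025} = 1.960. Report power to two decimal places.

For two equal groups, power = Φ(d·√(n/2) − z_{α/2}).
d·√(n/2) = 0.89 × √(26/2) = 0.89 × 3.606 = 3.209.
z_β = 3.209 − 1.960 = 1.249.
Power = Φ(1.249) = 0.894.

power ≈ 0.89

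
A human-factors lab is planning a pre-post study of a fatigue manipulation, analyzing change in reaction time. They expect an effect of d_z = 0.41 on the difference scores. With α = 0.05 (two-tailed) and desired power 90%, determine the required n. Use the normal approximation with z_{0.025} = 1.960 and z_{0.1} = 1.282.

n = 63 pairs

For a paired (one-sample on differences) test: n = ((z_{α/2} + z_β) / d)².
z_{α/2} + z_β = 1.960 + 1.282 = 3.242.
n = (3.242 / 0.41)² = 7.907² = 62.53.
Round up.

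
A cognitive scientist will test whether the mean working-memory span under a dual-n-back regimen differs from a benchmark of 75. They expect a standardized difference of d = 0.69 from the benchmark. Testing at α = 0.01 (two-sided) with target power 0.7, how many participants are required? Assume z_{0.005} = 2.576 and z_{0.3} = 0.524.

For a one-sample test: n = ((z_{α/2} + z_β) / d)².
z_{α/2} + z_β = 2.576 + 0.524 = 3.100.
n = (3.100 / 0.69)² = 4.493² = 20.18.
Round up.

n = 21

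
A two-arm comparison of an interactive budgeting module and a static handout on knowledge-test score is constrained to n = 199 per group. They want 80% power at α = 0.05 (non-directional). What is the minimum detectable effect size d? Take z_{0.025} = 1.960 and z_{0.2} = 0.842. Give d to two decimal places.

For two independent groups of n = 199 each: d_min = (z_{α/2} + z_β)·√(2/n).
z-sum = 1.960 + 0.842 = 2.802.
d_min = 2.802 × √(2/199) = 2.802 × 0.1003 = 0.281.

d_min ≈ 0.28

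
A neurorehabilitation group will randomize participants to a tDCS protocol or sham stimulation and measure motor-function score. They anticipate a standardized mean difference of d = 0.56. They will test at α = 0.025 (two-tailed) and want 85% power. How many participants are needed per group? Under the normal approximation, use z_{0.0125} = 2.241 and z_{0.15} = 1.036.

n = 69 per group

For two independent groups with equal n: n = 2·((z_{α/2} + z_β) / d)².
z_{α/2} + z_β = 2.241 + 1.036 = 3.277.
n = 2 × (3.277 / 0.56)² = 2 × 5.852² = 2 × 34.24 = 68.5.
Round up to the next whole participant.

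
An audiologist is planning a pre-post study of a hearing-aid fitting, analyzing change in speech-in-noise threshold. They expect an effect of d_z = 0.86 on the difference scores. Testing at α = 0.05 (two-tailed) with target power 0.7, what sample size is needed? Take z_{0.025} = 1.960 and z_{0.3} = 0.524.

For a paired (one-sample on differences) test: n = ((z_{α/2} + z_β) / d)².
z_{α/2} + z_β = 1.960 + 0.524 = 2.484.
n = (2.484 / 0.86)² = 2.888² = 8.34.
Round up.

n = 9 pairs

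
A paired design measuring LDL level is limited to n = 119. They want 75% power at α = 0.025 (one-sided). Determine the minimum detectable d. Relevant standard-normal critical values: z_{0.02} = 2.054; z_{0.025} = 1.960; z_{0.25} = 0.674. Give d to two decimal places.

For a single sample (or paired design) of n = 119: d_min = (z_{α} + z_β)/√n.
z-sum = 1.960 + 0.674 = 2.634.
d_min = 2.634 / √119 = 2.634 / 10.909 = 0.241.

d_min ≈ 0.24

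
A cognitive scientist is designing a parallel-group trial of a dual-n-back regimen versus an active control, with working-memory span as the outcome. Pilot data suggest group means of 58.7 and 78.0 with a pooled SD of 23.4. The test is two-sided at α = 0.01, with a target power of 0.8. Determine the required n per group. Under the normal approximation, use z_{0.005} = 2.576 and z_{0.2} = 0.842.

Cohen's d = |M₁ − M₂| / SD_pooled = |58.7 − 78.0| / 23.4 = 19.3 / 23.4 = 0.825.
For two independent groups with equal n: n = 2·((z_{α/2} + z_β) / d)².
z_{α/2} + z_β = 2.576 + 0.842 = 3.418.
n = 2 × (3.418 / 0.825)² = 2 × 4.143² = 2 × 17.16 = 34.3.
Round up to the next whole participant.

n = 35 per group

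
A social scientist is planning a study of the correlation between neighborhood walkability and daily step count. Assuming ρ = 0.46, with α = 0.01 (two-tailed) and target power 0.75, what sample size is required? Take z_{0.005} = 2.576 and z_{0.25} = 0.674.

Fisher's z: C = ½·ln((1+r)/(1−r)) = ½·ln(2.7037) = 0.4973.
n = ((z_{α/2} + z_β)/C)² + 3.
(2.576 + 0.674) / 0.4973 = 3.250 / 0.4973 = 6.535.
n = 6.535² + 3 = 42.71 + 3 = 45.7.
Round up.

n = 46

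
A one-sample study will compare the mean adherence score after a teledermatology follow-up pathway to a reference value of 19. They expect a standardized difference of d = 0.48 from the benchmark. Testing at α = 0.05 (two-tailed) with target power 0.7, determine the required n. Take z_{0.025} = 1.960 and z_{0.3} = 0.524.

n = 27

For a one-sample test: n = ((z_{α/2} + z_β) / d)².
z_{α/2} + z_β = 1.960 + 0.524 = 2.484.
n = (2.484 / 0.48)² = 5.175² = 26.78.
Round up.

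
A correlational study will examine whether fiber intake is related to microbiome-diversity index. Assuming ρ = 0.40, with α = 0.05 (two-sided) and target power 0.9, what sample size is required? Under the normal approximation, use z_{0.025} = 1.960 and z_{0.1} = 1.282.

Fisher's z: C = ½·ln((1+r)/(1−r)) = ½·ln(2.3333) = 0.4236.
n = ((z_{α/2} + z_β)/C)² + 3.
(1.960 + 1.282) / 0.4236 = 3.242 / 0.4236 = 7.653.
n = 7.653² + 3 = 58.58 + 3 = 61.6.
Round up.

n = 62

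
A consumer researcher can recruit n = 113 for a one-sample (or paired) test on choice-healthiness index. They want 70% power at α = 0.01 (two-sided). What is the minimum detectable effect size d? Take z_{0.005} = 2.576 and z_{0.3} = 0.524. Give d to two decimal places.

For a single sample (or paired design) of n = 113: d_min = (z_{α/2} + z_β)/√n.
z-sum = 2.576 + 0.524 = 3.100.
d_min = 3.100 / √113 = 3.100 / 10.630 = 0.292.

d_min ≈ 0.29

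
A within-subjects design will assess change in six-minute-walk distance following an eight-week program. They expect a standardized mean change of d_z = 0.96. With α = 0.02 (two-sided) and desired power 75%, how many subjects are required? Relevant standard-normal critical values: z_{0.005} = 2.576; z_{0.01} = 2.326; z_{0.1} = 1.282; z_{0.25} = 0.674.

For a paired (one-sample on differences) test: n = ((z_{α/2} + z_β) / d)².
z_{α/2} + z_β = 2.326 + 0.674 = 3.000.
n = (3.000 / 0.96)² = 3.125² = 9.77.
Round up.

n = 10 pairs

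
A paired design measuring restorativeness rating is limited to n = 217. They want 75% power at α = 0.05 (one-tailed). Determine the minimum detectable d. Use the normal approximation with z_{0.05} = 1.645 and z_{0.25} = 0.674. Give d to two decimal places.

d_min ≈ 0.16

For a single sample (or paired design) of n = 217: d_min = (z_{α} + z_β)/√n.
z-sum = 1.645 + 0.674 = 2.319.
d_min = 2.319 / √217 = 2.319 / 14.731 = 0.157.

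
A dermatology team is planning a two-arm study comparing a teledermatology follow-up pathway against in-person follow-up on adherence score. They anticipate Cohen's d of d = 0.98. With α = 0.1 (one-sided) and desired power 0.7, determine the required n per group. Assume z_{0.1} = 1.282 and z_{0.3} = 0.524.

n = 7 per group

For two independent groups with equal n: n = 2·((z_{α} + z_β) / d)².
z_{α} + z_β = 1.282 + 0.524 = 1.806.
n = 2 × (1.806 / 0.98)² = 2 × 1.843² = 2 × 3.40 = 6.8.
Round up to the next whole participant.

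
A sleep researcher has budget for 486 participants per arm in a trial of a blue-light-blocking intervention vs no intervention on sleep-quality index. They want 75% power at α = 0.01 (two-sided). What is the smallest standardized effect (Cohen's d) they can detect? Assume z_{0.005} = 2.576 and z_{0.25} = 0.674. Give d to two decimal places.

d_min ≈ 0.21

For two independent groups of n = 486 each: d_min = (z_{α/2} + z_β)·√(2/n).
z-sum = 2.576 + 0.674 = 3.250.
d_min = 3.250 × √(2/486) = 3.250 × 0.0642 = 0.208.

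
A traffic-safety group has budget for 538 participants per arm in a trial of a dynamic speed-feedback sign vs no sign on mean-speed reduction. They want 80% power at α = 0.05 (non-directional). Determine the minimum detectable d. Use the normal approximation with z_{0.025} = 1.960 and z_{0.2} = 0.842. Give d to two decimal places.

For two independent groups of n = 538 each: d_min = (z_{α/2} + z_β)·√(2/n).
z-sum = 1.960 + 0.842 = 2.802.
d_min = 2.802 × √(2/538) = 2.802 × 0.0610 = 0.171.

d_min ≈ 0.17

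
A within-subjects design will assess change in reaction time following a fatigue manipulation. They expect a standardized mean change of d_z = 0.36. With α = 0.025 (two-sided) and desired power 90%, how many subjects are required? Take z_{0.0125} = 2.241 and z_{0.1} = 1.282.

n = 96 pairs

For a paired (one-sample on differences) test: n = ((z_{α/2} + z_β) / d)².
z_{α/2} + z_β = 2.241 + 1.282 = 3.523.
n = (3.523 / 0.36)² = 9.786² = 95.77.
Round up.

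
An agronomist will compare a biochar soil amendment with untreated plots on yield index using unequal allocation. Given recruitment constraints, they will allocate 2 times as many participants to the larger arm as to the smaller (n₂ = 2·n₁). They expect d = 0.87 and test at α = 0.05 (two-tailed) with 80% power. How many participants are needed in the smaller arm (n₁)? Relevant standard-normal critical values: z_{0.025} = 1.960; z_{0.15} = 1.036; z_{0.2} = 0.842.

With allocation ratio k = n₂/n₁ = 2, Var(x̄₁−x̄₂) = σ²(1/n₁ + 1/(k·n₁)) = σ²·(k+1)/(k·n₁).
So n₁ = (1 + 1/k)·((z_{α/2} + z_β)/d)² = 1.500 × (2.802/0.87)².
n₁ = 1.500 × 10.37 = 15.6.
Round up: n₁ = 16, giving n₂ = 2 × 16 = 32.

n₁ = 16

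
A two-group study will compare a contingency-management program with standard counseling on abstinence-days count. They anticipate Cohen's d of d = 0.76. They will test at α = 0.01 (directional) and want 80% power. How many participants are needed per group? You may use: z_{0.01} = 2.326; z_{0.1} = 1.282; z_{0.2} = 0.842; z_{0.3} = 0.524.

For two independent groups with equal n: n = 2·((z_{α} + z_β) / d)².
z_{α} + z_β = 2.326 + 0.842 = 3.168.
n = 2 × (3.168 / 0.76)² = 2 × 4.168² = 2 × 17.38 = 34.8.
Round up to the next whole participant.

n = 35 per group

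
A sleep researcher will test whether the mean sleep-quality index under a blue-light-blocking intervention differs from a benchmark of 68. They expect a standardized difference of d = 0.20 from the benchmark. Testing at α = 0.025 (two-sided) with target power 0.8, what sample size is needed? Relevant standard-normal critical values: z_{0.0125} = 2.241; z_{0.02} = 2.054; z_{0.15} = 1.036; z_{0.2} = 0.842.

For a one-sample test: n = ((z_{α/2} + z_β) / d)².
z_{α/2} + z_β = 2.241 + 0.842 = 3.083.
n = (3.083 / 0.20)² = 15.415² = 237.62.
Round up.

n = 238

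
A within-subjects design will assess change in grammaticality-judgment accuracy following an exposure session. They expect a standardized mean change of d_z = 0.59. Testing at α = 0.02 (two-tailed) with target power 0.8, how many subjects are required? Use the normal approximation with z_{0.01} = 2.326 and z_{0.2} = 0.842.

For a paired (one-sample on differences) test: n = ((z_{α/2} + z_β) / d)².
z_{α/2} + z_β = 2.326 + 0.842 = 3.168.
n = (3.168 / 0.59)² = 5.369² = 28.83.
Round up.

n = 29 pairs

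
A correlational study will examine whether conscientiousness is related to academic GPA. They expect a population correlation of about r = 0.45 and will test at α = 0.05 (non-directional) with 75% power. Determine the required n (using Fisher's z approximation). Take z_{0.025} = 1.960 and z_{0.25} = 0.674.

n = 33

Fisher's z: C = ½·ln((1+r)/(1−r)) = ½·ln(2.6364) = 0.4847.
n = ((z_{α/2} + z_β)/C)² + 3.
(1.960 + 0.674) / 0.4847 = 2.634 / 0.4847 = 5.434.
n = 5.434² + 3 = 29.53 + 3 = 32.5.
Round up.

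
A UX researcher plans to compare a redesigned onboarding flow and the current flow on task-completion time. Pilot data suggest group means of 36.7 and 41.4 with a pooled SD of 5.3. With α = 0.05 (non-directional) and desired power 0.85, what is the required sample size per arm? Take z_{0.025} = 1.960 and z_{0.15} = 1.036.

n = 23 per group

Cohen's d = |M₁ − M₂| / SD_pooled = |36.7 − 41.4| / 5.3 = 4.7 / 5.3 = 0.887.
For two independent groups with equal n: n = 2·((z_{α/2} + z_β) / d)².
z_{α/2} + z_β = 1.960 + 1.036 = 2.996.
n = 2 × (2.996 / 0.887)² = 2 × 3.378² = 2 × 11.41 = 22.8.
Round up to the next whole participant.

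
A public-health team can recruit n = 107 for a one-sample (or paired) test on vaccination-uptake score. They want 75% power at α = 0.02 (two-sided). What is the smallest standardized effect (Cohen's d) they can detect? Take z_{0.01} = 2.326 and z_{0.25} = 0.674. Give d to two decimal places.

d_min ≈ 0.29

For a single sample (or paired design) of n = 107: d_min = (z_{α/2} + z_β)/√n.
z-sum = 2.326 + 0.674 = 3.000.
d_min = 3.000 / √107 = 3.000 / 10.344 = 0.290.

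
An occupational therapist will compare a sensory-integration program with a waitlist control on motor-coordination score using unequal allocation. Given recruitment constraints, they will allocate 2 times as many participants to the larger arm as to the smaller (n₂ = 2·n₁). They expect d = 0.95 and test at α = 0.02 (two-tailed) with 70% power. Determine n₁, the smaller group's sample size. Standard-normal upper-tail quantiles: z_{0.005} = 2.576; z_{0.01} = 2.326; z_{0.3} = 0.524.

With allocation ratio k = n₂/n₁ = 2, Var(x̄₁−x̄₂) = σ²(1/n₁ + 1/(k·n₁)) = σ²·(k+1)/(k·n₁).
So n₁ = (1 + 1/k)·((z_{α/2} + z_β)/d)² = 1.500 × (2.850/0.95)².
n₁ = 1.500 × 9.00 = 13.5.
Round up: n₁ = 14, giving n₂ = 2 × 14 = 28.

n₁ = 14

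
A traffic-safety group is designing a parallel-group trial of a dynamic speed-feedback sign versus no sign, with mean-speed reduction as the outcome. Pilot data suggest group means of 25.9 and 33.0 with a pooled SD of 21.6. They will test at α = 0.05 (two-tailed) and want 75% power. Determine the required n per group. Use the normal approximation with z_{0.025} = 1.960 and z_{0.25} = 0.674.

Cohen's d = |M₁ − M₂| / SD_pooled = |25.9 − 33.0| / 21.6 = 7.1 / 21.6 = 0.329.
For two independent groups with equal n: n = 2·((z_{α/2} + z_β) / d)².
z_{α/2} + z_β = 1.960 + 0.674 = 2.634.
n = 2 × (2.634 / 0.329)² = 2 × 8.006² = 2 × 64.10 = 128.2.
Round up to the next whole participant.

n = 129 per group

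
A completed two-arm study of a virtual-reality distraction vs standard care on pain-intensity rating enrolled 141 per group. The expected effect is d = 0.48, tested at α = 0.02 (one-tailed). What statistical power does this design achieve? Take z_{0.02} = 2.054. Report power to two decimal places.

power ≈ 0.98

For two equal groups, power = Φ(d·√(n/2) − z_{α}).
d·√(n/2) = 0.48 × √(141/2) = 0.48 × 8.396 = 4.030.
z_β = 4.030 − 2.054 = 1.976.
Power = Φ(1.976) = 0.976.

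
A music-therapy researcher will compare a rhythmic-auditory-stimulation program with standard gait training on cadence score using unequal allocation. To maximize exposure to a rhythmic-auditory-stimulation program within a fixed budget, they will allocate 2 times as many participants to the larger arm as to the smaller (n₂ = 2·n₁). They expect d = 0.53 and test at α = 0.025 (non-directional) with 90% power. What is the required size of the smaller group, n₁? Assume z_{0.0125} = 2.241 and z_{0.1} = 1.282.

With allocation ratio k = n₂/n₁ = 2, Var(x̄₁−x̄₂) = σ²(1/n₁ + 1/(k·n₁)) = σ²·(k+1)/(k·n₁).
So n₁ = (1 + 1/k)·((z_{α/2} + z_β)/d)² = 1.500 × (3.523/0.53)².
n₁ = 1.500 × 44.18 = 66.3.
Round up: n₁ = 67, giving n₂ = 2 × 67 = 134.

n₁ = 67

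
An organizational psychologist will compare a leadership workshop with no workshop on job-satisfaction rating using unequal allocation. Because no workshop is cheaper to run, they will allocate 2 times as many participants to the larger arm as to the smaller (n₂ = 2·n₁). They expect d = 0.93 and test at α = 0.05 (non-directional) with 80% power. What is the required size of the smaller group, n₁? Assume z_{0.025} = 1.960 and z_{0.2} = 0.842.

With allocation ratio k = n₂/n₁ = 2, Var(x̄₁−x̄₂) = σ²(1/n₁ + 1/(k·n₁)) = σ²·(k+1)/(k·n₁).
So n₁ = (1 + 1/k)·((z_{α/2} + z_β)/d)² = 1.500 × (2.802/0.93)².
n₁ = 1.500 × 9.08 = 13.6.
Round up: n₁ = 14, giving n₂ = 2 × 14 = 28.

n₁ = 14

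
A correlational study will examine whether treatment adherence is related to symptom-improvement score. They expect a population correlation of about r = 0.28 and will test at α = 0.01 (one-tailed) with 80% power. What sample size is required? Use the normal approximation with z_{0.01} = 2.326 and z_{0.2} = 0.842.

n = 125

Fisher's z: C = ½·ln((1+r)/(1−r)) = ½·ln(1.7778) = 0.2877.
n = ((z_{α} + z_β)/C)² + 3.
(2.326 + 0.842) / 0.2877 = 3.168 / 0.2877 = 11.011.
n = 11.011² + 3 = 121.25 + 3 = 124.3.
Round up.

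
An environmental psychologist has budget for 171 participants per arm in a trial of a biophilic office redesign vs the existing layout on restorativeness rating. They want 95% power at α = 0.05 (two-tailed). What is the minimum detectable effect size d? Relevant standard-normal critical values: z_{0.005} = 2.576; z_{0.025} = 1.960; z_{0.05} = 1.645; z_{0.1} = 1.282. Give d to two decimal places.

For two independent groups of n = 171 each: d_min = (z_{α/2} + z_β)·√(2/n).
z-sum = 1.960 + 1.645 = 3.605.
d_min = 3.605 × √(2/171) = 3.605 × 0.1081 = 0.390.

d_min ≈ 0.39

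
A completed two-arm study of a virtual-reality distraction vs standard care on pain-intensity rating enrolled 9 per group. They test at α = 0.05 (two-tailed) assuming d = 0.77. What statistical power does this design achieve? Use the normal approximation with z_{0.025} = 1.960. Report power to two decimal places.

For two equal groups, power = Φ(d·√(n/2) − z_{α/2}).
d·√(n/2) = 0.77 × √(9/2) = 0.77 × 2.121 = 1.633.
z_β = 1.633 − 1.960 = -0.327.
Power = Φ(-0.327) = 0.372.

power ≈ 0.37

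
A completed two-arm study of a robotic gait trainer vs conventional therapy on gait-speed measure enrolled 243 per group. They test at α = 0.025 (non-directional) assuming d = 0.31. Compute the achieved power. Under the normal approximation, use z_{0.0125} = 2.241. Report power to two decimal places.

For two equal groups, power = Φ(d·√(n/2) − z_{α/2}).
d·√(n/2) = 0.31 × √(243/2) = 0.31 × 11.023 = 3.417.
z_β = 3.417 − 2.241 = 1.176.
Power = Φ(1.176) = 0.880.

power ≈ 0.88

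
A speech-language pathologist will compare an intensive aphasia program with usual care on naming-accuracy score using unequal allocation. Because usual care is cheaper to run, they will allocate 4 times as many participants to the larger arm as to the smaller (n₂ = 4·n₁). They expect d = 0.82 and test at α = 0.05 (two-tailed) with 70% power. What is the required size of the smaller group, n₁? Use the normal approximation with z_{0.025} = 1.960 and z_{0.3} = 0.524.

n₁ = 12

With allocation ratio k = n₂/n₁ = 4, Var(x̄₁−x̄₂) = σ²(1/n₁ + 1/(k·n₁)) = σ²·(k+1)/(k·n₁).
So n₁ = (1 + 1/k)·((z_{α/2} + z_β)/d)² = 1.250 × (2.484/0.82)².
n₁ = 1.250 × 9.18 = 11.5.
Round up: n₁ = 12, giving n₂ = 4 × 12 = 48.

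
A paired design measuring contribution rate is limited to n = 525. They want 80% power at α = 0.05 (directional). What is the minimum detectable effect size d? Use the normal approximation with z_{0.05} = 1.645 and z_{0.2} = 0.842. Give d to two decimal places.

d_min ≈ 0.11

For a single sample (or paired design) of n = 525: d_min = (z_{α} + z_β)/√n.
z-sum = 1.645 + 0.842 = 2.487.
d_min = 2.487 / √525 = 2.487 / 22.913 = 0.109.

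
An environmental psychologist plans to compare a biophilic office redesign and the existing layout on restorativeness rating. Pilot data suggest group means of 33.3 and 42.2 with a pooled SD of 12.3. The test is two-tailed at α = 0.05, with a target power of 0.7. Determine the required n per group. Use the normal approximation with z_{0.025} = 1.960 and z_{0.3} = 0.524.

Cohen's d = |M₁ − M₂| / SD_pooled = |33.3 − 42.2| / 12.3 = 8.9 / 12.3 = 0.724.
For two independent groups with equal n: n = 2·((z_{α/2} + z_β) / d)².
z_{α/2} + z_β = 1.960 + 0.524 = 2.484.
n = 2 × (2.484 / 0.724)² = 2 × 3.431² = 2 × 11.77 = 23.5.
Round up to the next whole participant.

n = 24 per group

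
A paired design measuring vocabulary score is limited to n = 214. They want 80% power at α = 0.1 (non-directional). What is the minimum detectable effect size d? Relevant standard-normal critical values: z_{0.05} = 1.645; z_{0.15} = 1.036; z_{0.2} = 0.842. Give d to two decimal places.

For a single sample (or paired design) of n = 214: d_min = (z_{α/2} + z_β)/√n.
z-sum = 1.645 + 0.842 = 2.487.
d_min = 2.487 / √214 = 2.487 / 14.629 = 0.170.

d_min ≈ 0.17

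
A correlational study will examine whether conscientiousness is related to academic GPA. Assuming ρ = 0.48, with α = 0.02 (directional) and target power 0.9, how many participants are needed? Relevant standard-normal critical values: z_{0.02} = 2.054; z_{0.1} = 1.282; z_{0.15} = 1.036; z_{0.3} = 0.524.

n = 44

Fisher's z: C = ½·ln((1+r)/(1−r)) = ½·ln(2.8462) = 0.5230.
n = ((z_{α} + z_β)/C)² + 3.
(2.054 + 1.282) / 0.5230 = 3.336 / 0.5230 = 6.379.
n = 6.379² + 3 = 40.69 + 3 = 43.7.
Round up.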